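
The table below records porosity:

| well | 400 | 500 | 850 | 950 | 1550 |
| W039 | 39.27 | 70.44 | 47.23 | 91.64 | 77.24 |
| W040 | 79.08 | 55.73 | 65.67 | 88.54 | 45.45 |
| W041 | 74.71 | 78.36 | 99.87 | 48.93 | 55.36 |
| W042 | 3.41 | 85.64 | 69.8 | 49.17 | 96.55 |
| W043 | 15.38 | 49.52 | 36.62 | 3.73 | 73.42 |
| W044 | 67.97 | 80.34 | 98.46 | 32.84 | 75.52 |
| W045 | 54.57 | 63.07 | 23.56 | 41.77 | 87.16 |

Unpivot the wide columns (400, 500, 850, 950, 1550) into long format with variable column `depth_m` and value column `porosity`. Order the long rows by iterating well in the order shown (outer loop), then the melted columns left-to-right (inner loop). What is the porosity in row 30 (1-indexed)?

75.52

35 rows total (7 × 5). Row 30: index ⌊(30-1)/5⌋ = 5 into well → W044; (30-1) mod 5 = 4 into the melted columns → 1550.
So row 30 is (W044, 1550, 75.52); porosity = 75.52.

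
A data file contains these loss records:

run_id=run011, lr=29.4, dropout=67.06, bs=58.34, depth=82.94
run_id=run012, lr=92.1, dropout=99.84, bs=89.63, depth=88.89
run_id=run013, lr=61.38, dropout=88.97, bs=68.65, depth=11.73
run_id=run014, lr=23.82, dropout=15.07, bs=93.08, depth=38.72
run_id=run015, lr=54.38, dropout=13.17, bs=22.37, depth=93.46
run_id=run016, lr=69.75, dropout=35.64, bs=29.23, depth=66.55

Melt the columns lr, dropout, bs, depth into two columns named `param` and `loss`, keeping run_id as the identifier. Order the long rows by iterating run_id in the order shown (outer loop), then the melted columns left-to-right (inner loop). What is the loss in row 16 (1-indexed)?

24 rows total (6 × 4). Row 16: index ⌊(16-1)/4⌋ = 3 into run_id → run014; (16-1) mod 4 = 3 into the melted columns → depth.
So row 16 is (run014, depth, 38.72); loss = 38.72.

38.72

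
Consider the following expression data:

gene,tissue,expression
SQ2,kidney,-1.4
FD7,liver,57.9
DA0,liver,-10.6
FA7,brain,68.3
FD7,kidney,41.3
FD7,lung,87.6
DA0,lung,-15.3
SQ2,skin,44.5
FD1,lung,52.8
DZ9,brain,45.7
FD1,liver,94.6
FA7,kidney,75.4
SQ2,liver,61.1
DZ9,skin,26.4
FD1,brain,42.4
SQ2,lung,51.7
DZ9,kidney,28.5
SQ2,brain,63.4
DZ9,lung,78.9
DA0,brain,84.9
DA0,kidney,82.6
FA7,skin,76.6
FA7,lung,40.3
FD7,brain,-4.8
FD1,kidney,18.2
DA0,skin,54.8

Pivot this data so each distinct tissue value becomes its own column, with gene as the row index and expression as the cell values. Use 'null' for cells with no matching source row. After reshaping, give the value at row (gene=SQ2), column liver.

The long row with gene=SQ2, tissue=liver has expression=61.1.

61.1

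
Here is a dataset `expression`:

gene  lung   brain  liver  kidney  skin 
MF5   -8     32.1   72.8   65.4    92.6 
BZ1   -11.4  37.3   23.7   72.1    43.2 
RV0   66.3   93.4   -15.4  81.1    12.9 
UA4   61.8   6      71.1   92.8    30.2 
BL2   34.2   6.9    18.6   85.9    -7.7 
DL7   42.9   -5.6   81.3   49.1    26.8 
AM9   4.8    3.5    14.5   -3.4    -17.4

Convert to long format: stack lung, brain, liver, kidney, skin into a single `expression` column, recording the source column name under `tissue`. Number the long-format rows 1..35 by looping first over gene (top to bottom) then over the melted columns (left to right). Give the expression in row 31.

4.8

35 rows total (7 × 5). Row 31: index ⌊(31-1)/5⌋ = 6 into gene → AM9; (31-1) mod 5 = 0 into the melted columns → lung.
So row 31 is (AM9, lung, 4.8); expression = 4.8.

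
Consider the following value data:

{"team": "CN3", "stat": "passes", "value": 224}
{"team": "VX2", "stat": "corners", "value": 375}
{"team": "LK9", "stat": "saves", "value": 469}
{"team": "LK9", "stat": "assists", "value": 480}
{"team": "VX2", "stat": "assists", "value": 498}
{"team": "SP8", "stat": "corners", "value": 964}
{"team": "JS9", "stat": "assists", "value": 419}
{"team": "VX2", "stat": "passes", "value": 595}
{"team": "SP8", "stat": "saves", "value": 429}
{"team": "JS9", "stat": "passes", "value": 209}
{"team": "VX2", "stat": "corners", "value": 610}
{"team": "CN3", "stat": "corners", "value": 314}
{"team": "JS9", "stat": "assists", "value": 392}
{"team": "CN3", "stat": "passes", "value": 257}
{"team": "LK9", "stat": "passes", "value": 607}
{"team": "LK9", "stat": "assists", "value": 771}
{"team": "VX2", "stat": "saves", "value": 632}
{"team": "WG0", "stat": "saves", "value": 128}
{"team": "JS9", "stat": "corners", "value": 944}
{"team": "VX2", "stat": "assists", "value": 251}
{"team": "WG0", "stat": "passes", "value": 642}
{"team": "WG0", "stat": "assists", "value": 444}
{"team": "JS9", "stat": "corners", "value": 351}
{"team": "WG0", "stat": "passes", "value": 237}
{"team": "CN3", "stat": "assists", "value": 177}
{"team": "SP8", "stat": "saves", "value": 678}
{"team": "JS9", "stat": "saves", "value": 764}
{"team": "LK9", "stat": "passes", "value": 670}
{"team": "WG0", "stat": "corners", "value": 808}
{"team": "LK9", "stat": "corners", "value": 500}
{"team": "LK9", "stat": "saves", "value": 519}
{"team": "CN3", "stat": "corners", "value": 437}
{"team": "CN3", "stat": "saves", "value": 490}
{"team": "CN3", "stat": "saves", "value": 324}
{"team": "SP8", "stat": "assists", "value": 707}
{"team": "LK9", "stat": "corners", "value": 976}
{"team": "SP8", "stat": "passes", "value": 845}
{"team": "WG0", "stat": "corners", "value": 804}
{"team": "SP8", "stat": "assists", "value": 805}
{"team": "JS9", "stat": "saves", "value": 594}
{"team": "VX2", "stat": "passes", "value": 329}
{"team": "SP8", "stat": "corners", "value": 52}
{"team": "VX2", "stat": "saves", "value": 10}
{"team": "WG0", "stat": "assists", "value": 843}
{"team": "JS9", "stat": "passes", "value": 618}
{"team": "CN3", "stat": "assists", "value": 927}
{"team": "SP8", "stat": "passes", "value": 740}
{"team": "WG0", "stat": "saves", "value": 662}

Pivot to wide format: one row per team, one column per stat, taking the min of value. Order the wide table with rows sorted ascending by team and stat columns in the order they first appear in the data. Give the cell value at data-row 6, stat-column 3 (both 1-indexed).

With rows sorted ascending by team, row 6 is team=WG0. stat columns in first-appearance order: passes, corners, saves, assists; column 3 is saves.
Long rows with team=WG0, stat=saves: min(128, 662) = 128.

128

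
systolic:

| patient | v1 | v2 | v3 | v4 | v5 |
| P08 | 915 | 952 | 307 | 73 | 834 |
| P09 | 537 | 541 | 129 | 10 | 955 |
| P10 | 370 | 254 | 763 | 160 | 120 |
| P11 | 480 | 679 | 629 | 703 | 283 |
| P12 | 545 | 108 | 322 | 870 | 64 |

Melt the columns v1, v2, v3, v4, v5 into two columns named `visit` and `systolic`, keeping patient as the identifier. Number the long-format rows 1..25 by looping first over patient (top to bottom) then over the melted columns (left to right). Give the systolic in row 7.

541

25 rows total (5 × 5). Row 7: index ⌊(7-1)/5⌋ = 1 into patient → P09; (7-1) mod 5 = 1 into the melted columns → v2.
So row 7 is (P09, v2, 541); systolic = 541.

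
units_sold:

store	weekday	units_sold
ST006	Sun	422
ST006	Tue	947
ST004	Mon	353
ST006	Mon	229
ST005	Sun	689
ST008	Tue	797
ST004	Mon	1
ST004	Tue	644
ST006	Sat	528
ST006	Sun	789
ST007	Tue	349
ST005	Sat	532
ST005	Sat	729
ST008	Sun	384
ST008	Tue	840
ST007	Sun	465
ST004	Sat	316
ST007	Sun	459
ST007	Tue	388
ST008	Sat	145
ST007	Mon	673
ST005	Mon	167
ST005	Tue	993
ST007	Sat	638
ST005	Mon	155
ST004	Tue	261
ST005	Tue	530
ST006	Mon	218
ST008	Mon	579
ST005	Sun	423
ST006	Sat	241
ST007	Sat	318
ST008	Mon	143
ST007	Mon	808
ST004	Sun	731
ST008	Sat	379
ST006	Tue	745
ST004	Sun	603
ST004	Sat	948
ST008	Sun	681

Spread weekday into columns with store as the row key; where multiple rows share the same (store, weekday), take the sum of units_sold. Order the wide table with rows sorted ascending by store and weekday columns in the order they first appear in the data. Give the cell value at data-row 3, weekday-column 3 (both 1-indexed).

447

With rows sorted ascending by store, row 3 is store=ST006. weekday columns in first-appearance order: Sun, Tue, Mon, Sat; column 3 is Mon.
Long rows with store=ST006, weekday=Mon: 229 + 218 = 447.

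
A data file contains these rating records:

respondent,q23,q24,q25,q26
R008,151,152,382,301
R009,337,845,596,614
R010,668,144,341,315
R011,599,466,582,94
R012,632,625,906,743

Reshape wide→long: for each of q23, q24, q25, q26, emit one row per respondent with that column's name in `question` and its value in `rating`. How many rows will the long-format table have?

20

5 respondent values × 4 melted columns = 20 rows.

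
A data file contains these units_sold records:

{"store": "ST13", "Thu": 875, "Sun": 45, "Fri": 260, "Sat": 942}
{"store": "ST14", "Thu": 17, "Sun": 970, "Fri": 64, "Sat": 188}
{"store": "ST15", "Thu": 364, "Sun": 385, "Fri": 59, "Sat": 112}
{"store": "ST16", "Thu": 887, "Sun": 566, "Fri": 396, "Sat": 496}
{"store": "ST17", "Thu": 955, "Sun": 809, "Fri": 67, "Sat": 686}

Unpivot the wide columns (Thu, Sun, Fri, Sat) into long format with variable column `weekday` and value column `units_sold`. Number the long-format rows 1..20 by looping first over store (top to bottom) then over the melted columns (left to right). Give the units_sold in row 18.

809

20 rows total (5 × 4). Row 18: index ⌊(18-1)/4⌋ = 4 into store → ST17; (18-1) mod 4 = 1 into the melted columns → Sun.
So row 18 is (ST17, Sun, 809); units_sold = 809.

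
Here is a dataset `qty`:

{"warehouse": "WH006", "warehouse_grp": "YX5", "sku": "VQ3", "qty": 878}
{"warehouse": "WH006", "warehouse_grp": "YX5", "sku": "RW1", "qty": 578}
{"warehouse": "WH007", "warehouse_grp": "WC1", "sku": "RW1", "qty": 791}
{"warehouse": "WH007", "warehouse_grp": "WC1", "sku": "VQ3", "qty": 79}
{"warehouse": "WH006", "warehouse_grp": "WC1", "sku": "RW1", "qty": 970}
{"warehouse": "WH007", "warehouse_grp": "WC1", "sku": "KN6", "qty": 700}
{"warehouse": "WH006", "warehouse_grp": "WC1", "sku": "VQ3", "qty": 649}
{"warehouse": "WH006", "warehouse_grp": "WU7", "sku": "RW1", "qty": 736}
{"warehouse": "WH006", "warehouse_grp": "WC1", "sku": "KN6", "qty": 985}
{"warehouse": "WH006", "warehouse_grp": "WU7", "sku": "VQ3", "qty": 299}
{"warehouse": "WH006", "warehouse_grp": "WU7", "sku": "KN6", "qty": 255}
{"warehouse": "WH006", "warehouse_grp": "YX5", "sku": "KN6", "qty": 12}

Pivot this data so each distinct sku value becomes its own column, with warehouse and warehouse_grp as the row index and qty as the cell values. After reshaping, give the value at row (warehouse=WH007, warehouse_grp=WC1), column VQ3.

79

Wide layout: rows indexed by warehouse and warehouse_grp, columns are the 3 distinct sku values (VQ3, RW1, KN6).
Cell (warehouse=WH007, warehouse_grp=WC1, sku=VQ3) draws from the long row where warehouse=WH007, warehouse_grp=WC1 and sku=VQ3, which has qty=79.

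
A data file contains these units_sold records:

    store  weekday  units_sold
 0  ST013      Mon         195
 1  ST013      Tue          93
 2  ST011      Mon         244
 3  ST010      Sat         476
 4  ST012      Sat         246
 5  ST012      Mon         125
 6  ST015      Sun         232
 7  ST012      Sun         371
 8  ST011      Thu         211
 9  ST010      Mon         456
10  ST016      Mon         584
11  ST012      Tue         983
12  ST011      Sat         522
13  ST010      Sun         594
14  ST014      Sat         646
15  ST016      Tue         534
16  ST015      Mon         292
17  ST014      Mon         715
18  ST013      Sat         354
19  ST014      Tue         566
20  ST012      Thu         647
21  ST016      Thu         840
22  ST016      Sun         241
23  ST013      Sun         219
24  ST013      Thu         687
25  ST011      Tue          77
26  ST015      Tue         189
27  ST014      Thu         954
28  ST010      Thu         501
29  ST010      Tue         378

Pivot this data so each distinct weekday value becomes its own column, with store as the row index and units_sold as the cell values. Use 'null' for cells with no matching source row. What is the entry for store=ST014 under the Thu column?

954

The long row with store=ST014, weekday=Thu has units_sold=954.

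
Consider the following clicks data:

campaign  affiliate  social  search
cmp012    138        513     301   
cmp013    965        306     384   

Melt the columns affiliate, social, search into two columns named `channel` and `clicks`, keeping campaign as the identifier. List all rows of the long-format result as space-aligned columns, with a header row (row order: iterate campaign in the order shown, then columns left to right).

Each (campaign, column) pair becomes one row: 2 × 3 = 6 rows.
For example, (cmp012, affiliate) → clicks=138.

campaign  channel    clicks
cmp012    affiliate  138   
cmp012    social     513   
cmp012    search     301   
cmp013    affiliate  965   
cmp013    social     306   
cmp013    search     384   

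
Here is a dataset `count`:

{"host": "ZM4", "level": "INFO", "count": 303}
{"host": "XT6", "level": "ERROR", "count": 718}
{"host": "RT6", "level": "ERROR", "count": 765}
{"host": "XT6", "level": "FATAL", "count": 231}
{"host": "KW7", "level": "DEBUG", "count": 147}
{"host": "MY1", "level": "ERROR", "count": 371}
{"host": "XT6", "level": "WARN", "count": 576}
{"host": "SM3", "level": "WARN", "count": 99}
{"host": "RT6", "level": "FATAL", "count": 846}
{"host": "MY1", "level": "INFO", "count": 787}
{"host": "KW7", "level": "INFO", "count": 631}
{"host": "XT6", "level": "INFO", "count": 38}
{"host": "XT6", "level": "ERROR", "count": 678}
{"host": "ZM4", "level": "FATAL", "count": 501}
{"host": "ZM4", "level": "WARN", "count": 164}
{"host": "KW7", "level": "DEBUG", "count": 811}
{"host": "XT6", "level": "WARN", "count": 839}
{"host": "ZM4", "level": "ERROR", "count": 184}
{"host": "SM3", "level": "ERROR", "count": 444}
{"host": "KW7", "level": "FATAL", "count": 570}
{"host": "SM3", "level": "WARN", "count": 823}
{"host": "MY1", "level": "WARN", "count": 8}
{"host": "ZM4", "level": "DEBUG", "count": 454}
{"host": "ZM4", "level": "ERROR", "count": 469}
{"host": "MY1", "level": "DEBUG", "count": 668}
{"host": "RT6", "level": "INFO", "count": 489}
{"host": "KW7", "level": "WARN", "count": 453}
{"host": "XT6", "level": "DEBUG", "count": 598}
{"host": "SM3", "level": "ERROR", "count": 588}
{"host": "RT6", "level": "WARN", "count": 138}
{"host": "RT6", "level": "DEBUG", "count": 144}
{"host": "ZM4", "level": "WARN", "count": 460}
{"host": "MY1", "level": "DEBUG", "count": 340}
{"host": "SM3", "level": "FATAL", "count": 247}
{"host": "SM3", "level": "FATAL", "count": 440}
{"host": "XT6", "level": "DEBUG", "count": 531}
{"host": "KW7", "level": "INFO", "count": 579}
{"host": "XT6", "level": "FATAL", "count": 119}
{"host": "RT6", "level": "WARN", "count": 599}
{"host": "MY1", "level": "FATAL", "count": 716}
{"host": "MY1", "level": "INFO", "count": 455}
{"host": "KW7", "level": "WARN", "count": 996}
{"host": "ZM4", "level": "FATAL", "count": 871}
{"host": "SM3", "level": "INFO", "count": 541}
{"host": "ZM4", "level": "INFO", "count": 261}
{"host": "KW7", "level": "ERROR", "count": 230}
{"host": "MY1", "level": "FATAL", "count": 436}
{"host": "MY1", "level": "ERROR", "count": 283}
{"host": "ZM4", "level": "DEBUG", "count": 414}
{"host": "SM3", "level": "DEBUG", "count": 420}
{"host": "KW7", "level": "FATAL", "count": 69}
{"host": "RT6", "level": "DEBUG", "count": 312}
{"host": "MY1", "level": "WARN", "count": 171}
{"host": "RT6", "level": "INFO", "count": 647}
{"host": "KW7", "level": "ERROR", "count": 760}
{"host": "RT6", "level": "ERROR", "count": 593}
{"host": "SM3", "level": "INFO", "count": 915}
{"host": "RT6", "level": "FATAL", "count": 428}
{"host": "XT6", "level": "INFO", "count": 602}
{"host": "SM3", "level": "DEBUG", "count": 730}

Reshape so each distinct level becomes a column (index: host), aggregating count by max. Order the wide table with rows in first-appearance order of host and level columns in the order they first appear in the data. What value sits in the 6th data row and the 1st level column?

With rows in first-appearance order of host, row 6 is host=SM3. level columns in first-appearance order: INFO, ERROR, FATAL, DEBUG, WARN; column 1 is INFO.
Long rows with host=SM3, level=INFO: max(541, 915) = 915.

915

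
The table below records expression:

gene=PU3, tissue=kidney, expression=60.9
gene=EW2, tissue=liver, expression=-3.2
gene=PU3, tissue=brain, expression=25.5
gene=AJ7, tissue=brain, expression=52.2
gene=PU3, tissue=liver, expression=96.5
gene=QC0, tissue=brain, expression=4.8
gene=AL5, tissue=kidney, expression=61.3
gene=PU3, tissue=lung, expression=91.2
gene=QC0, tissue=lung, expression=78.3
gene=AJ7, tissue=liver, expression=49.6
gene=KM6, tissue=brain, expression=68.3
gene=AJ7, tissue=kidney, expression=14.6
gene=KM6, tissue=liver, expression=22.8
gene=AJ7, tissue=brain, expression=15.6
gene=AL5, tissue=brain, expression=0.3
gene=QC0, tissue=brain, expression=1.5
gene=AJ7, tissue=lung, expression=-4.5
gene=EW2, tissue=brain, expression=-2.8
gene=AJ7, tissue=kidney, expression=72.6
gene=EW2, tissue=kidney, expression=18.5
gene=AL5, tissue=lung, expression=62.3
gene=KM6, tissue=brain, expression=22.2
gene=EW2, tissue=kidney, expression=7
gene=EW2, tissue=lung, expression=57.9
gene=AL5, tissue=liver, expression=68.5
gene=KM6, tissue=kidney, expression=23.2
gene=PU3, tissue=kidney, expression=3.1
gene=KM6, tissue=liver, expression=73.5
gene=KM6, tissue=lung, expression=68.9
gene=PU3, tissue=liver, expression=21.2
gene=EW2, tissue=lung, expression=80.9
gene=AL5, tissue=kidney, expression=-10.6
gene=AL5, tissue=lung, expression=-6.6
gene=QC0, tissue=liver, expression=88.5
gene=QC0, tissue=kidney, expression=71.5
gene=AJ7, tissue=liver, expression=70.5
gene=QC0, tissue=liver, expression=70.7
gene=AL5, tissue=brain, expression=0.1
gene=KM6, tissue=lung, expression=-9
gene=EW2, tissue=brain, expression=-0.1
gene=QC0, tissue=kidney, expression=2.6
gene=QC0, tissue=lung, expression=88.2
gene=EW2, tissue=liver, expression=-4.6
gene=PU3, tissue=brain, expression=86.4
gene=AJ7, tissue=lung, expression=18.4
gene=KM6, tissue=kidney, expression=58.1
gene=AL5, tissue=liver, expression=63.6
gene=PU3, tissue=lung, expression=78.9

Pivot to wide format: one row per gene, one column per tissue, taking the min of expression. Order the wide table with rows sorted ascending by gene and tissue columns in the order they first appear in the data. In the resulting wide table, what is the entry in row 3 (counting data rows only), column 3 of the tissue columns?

-2.8

With rows sorted ascending by gene, row 3 is gene=EW2. tissue columns in first-appearance order: kidney, liver, brain, lung; column 3 is brain.
Long rows with gene=EW2, tissue=brain: min(-2.8, -0.1) = -2.8.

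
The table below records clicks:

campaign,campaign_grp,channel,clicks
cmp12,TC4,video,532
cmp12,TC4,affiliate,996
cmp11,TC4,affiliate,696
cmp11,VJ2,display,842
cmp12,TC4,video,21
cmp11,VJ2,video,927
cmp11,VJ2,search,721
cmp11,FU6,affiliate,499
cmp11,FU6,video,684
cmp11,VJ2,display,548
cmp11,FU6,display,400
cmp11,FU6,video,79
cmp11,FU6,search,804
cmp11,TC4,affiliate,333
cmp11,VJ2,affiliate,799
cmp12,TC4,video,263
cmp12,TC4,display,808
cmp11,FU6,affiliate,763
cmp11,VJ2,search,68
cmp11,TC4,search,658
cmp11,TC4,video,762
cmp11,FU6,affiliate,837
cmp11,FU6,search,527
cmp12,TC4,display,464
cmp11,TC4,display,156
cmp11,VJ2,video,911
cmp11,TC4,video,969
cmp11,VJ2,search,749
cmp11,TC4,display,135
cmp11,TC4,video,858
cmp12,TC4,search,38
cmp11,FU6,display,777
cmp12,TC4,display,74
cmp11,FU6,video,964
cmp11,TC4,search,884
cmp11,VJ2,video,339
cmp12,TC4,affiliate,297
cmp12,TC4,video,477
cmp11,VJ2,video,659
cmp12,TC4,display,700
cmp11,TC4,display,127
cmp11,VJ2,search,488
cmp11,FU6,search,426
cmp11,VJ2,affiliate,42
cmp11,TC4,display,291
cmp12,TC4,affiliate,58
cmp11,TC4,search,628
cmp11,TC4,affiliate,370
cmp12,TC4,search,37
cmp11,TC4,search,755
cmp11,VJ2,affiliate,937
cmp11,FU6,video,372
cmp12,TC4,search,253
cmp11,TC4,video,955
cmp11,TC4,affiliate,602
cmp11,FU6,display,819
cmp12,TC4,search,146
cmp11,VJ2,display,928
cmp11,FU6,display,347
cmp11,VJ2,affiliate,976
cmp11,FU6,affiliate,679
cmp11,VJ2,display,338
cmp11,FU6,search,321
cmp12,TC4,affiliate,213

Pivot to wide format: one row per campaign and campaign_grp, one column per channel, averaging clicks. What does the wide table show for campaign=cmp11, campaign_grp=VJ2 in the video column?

Rows with campaign=cmp11, campaign_grp=VJ2 and channel=video: clicks values are 927, 911, 339, 659.
(927 + 911 + 339 + 659) / 4 = 709.

709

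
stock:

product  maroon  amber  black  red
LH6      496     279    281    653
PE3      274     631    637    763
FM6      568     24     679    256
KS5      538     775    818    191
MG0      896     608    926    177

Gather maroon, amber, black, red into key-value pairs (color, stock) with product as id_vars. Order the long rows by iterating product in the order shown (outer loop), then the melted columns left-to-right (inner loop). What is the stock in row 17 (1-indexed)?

20 rows total (5 × 4). Row 17: index ⌊(17-1)/4⌋ = 4 into product → MG0; (17-1) mod 4 = 0 into the melted columns → maroon.
So row 17 is (MG0, maroon, 896); stock = 896.

896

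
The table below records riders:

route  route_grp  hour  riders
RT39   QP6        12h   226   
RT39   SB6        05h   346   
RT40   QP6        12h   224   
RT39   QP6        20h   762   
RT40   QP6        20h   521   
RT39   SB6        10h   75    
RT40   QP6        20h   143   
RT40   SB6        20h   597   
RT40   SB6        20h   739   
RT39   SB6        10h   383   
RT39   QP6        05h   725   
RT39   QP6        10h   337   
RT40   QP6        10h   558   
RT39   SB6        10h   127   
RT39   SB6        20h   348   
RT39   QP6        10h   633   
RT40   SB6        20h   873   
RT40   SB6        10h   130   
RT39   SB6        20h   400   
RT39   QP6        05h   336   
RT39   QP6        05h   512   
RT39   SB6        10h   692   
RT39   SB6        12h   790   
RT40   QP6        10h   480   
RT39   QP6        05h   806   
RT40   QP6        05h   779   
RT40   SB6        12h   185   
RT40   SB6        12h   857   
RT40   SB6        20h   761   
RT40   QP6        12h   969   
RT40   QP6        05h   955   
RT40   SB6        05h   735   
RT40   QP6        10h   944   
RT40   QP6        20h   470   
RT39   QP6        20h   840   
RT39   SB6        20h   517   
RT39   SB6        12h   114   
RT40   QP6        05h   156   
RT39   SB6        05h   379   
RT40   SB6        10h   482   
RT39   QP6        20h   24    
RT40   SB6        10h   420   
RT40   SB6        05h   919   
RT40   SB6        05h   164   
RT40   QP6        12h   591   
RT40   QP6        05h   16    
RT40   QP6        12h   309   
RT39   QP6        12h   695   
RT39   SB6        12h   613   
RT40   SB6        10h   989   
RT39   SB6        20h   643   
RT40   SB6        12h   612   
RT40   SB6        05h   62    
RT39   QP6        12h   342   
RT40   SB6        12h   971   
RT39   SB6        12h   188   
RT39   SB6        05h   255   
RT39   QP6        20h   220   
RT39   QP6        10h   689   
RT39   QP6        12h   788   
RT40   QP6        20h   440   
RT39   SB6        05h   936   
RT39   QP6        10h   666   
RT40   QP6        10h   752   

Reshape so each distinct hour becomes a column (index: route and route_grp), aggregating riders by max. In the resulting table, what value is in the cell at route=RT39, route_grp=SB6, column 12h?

Rows with route=RT39, route_grp=SB6 and hour=12h: riders values are 790, 114, 613, 188.
max(790, 114, 613, 188) = 790.

790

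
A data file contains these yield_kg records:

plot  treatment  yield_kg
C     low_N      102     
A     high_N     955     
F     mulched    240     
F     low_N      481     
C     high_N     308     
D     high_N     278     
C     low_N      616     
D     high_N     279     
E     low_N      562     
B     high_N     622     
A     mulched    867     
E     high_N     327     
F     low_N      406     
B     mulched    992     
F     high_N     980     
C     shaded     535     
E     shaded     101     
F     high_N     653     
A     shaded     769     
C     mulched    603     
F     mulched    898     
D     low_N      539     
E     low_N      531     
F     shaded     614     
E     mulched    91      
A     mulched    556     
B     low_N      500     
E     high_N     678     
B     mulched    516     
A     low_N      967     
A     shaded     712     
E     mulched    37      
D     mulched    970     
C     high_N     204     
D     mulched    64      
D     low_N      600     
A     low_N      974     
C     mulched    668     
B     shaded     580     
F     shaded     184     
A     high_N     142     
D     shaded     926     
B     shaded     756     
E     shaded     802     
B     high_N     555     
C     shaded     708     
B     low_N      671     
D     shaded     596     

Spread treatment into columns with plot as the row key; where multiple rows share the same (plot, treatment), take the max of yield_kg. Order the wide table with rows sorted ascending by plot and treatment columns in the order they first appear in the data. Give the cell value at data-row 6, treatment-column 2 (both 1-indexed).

With rows sorted ascending by plot, row 6 is plot=F. treatment columns in first-appearance order: low_N, high_N, mulched, shaded; column 2 is high_N.
Long rows with plot=F, treatment=high_N: max(980, 653) = 980.

980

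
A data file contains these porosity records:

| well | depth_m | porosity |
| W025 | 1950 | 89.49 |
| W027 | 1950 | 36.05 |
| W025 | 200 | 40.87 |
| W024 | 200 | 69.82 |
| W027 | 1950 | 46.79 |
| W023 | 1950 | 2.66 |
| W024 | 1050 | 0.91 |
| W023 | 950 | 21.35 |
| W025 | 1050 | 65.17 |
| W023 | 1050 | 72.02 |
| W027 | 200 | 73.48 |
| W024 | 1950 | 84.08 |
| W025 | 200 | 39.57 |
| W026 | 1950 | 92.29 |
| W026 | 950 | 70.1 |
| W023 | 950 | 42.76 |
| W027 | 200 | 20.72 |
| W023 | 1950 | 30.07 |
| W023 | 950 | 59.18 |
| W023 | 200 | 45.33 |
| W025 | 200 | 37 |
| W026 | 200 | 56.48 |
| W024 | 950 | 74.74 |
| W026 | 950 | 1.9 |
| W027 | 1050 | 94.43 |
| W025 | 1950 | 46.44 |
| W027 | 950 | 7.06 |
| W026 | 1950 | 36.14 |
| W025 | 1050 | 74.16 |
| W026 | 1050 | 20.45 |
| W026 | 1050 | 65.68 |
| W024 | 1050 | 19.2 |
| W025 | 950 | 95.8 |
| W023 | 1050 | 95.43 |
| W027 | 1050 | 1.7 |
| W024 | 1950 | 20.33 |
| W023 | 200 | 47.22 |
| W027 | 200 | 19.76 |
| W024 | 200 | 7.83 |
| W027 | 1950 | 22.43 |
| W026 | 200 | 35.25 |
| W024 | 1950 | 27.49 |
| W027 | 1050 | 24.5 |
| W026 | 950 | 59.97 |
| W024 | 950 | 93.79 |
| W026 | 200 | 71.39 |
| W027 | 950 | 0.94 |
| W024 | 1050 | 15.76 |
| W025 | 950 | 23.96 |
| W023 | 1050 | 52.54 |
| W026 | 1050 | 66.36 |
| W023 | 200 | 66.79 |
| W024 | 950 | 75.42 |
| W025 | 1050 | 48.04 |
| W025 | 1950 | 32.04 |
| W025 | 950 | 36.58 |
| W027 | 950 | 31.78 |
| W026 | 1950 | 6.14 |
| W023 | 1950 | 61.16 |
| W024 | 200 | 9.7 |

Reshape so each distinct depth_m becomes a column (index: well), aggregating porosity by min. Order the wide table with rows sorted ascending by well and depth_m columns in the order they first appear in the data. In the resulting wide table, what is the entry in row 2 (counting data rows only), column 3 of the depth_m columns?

With rows sorted ascending by well, row 2 is well=W024. depth_m columns in first-appearance order: 1950, 200, 1050, 950; column 3 is 1050.
Long rows with well=W024, depth_m=1050: min(0.91, 19.2, 15.76) = 0.91.

0.91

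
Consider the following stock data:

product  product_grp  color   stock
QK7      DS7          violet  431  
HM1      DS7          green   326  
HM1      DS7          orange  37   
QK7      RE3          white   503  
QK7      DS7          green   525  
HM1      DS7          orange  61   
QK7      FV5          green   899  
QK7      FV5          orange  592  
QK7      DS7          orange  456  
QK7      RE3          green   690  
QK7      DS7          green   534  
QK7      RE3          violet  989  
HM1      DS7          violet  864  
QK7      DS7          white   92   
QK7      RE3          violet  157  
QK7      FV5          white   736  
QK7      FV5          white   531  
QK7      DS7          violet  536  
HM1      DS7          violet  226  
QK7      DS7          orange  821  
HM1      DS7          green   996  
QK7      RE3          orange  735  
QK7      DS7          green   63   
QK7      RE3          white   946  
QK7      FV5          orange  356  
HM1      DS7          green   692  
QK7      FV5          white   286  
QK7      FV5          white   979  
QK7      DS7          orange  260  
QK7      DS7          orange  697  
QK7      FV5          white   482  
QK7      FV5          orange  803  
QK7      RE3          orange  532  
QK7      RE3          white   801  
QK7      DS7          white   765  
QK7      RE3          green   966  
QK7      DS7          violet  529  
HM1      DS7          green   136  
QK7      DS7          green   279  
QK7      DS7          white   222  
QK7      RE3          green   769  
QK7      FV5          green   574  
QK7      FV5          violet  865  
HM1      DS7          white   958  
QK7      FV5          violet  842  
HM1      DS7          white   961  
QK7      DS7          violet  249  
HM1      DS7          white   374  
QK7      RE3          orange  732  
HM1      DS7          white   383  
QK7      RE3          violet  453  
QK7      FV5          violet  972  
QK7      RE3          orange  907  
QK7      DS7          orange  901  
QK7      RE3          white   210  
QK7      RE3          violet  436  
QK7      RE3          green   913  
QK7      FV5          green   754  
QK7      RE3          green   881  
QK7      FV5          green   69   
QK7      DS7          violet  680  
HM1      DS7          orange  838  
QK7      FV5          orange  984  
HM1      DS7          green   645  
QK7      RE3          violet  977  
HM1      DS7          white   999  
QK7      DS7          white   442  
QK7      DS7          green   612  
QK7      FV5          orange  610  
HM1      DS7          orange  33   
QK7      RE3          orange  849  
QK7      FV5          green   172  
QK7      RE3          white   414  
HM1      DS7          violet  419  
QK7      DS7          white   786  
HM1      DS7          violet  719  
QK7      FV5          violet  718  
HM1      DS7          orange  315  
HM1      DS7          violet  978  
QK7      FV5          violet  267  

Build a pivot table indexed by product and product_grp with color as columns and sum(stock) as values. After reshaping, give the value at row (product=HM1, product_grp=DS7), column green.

Rows with product=HM1, product_grp=DS7 and color=green: stock values are 326, 996, 692, 136, 645.
326 + 996 + 692 + 136 + 645 = 2795.

2795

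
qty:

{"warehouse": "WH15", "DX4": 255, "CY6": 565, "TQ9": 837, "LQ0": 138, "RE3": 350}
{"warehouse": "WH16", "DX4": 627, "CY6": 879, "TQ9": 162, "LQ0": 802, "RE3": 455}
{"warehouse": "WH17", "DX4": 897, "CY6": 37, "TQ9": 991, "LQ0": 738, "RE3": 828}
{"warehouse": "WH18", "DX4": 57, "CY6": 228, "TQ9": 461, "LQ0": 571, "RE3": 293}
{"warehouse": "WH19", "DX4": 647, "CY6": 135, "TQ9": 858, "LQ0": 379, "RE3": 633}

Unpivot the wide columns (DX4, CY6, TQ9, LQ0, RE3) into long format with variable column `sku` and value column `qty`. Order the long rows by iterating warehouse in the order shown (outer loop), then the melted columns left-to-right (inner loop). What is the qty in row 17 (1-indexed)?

228

25 rows total (5 × 5). Row 17: index ⌊(17-1)/5⌋ = 3 into warehouse → WH18; (17-1) mod 5 = 1 into the melted columns → CY6.
So row 17 is (WH18, CY6, 228); qty = 228.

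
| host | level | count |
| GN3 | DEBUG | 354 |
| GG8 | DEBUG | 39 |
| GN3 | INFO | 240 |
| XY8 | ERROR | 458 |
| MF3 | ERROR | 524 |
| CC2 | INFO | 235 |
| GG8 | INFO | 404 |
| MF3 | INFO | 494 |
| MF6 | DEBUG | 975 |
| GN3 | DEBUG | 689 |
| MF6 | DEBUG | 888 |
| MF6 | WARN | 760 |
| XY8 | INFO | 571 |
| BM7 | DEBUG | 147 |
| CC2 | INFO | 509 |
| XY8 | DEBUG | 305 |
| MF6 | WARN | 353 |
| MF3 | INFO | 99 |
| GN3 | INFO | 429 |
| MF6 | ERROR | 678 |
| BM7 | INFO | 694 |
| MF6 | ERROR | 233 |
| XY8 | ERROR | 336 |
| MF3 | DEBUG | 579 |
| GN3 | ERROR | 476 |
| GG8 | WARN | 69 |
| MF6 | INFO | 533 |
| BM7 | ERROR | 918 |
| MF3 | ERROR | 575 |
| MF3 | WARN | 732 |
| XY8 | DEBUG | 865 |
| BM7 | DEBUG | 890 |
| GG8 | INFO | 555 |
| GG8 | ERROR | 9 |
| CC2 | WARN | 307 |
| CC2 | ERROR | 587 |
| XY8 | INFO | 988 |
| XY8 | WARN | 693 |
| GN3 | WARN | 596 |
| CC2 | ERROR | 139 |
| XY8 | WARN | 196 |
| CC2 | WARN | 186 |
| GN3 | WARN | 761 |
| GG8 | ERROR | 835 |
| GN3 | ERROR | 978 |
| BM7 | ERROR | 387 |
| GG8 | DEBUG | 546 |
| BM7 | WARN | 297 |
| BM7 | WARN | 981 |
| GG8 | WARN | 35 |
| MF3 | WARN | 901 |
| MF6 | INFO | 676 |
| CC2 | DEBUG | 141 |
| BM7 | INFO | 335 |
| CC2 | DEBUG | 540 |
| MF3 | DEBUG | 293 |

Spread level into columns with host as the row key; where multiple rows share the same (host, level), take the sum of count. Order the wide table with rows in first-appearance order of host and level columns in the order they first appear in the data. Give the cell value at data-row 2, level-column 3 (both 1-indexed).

With rows in first-appearance order of host, row 2 is host=GG8. level columns in first-appearance order: DEBUG, INFO, ERROR, WARN; column 3 is ERROR.
Long rows with host=GG8, level=ERROR: 9 + 835 = 844.

844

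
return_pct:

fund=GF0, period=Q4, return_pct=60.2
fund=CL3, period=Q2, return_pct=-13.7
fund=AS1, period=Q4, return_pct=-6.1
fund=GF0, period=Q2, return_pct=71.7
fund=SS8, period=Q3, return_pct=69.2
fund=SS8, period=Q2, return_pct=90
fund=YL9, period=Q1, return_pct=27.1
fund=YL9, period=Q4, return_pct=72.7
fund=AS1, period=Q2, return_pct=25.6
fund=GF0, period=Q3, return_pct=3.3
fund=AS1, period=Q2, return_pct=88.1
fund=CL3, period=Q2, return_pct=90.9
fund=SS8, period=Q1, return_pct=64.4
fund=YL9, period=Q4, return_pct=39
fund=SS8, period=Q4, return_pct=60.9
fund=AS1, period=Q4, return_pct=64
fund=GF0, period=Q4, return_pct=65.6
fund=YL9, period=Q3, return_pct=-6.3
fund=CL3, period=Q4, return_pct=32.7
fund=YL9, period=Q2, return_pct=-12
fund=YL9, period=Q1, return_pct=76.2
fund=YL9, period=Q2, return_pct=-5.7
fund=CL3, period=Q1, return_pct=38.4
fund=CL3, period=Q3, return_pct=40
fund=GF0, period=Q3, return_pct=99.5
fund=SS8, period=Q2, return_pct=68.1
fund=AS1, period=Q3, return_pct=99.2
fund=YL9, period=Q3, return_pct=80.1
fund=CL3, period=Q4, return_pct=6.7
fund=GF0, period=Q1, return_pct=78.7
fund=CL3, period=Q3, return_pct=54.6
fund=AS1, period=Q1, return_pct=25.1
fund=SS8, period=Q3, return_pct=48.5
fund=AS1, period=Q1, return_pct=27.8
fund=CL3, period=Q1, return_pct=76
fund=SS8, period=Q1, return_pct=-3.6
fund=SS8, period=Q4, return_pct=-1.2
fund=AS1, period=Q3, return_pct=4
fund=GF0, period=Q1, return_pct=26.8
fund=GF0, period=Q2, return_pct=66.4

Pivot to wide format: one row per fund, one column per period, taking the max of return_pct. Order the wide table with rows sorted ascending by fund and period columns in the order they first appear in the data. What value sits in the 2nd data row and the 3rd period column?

With rows sorted ascending by fund, row 2 is fund=CL3. period columns in first-appearance order: Q4, Q2, Q3, Q1; column 3 is Q3.
Long rows with fund=CL3, period=Q3: max(40, 54.6) = 54.6.

54.6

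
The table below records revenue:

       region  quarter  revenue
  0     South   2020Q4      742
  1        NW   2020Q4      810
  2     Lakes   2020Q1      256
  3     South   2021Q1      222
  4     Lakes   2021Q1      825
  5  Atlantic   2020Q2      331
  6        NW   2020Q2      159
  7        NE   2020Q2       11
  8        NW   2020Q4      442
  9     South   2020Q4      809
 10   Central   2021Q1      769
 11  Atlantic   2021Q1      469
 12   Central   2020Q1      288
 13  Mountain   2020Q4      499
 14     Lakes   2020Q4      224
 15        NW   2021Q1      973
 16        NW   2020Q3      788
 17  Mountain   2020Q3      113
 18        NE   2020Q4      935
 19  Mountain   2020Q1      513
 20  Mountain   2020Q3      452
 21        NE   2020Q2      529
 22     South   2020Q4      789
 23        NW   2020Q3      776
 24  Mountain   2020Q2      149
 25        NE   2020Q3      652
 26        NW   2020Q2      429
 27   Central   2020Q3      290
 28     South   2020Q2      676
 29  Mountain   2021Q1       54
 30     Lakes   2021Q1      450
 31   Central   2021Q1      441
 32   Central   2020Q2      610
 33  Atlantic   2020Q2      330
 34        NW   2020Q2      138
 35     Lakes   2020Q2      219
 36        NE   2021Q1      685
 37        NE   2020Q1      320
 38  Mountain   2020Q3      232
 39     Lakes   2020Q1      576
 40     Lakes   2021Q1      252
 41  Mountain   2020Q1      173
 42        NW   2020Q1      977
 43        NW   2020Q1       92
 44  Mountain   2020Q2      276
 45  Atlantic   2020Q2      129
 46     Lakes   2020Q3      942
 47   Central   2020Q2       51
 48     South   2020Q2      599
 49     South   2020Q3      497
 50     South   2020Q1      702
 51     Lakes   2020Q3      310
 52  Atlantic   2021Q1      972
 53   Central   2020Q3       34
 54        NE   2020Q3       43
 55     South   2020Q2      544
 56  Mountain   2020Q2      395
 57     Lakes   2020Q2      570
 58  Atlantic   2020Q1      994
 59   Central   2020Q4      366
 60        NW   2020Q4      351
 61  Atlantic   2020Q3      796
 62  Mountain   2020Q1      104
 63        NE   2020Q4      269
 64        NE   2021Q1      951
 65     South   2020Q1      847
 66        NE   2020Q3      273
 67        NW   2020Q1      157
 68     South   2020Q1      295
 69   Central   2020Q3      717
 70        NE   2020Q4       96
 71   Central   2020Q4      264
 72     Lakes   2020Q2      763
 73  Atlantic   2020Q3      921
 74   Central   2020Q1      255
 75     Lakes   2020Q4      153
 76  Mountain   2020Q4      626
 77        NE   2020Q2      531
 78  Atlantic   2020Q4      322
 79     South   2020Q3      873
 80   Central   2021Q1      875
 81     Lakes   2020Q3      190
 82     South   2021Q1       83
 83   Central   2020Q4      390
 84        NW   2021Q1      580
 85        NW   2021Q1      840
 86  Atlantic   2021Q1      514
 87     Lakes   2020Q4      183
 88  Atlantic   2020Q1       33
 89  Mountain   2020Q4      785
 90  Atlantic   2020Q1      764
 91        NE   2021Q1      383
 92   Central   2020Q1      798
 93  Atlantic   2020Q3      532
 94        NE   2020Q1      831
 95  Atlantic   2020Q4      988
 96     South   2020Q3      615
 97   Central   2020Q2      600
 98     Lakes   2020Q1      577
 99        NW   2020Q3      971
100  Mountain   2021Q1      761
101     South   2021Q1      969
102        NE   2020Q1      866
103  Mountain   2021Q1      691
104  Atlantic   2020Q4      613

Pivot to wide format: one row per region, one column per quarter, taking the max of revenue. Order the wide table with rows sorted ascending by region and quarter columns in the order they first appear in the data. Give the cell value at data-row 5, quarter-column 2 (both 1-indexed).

866

With rows sorted ascending by region, row 5 is region=NE. quarter columns in first-appearance order: 2020Q4, 2020Q1, 2021Q1, 2020Q2, 2020Q3; column 2 is 2020Q1.
Long rows with region=NE, quarter=2020Q1: max(320, 831, 866) = 866.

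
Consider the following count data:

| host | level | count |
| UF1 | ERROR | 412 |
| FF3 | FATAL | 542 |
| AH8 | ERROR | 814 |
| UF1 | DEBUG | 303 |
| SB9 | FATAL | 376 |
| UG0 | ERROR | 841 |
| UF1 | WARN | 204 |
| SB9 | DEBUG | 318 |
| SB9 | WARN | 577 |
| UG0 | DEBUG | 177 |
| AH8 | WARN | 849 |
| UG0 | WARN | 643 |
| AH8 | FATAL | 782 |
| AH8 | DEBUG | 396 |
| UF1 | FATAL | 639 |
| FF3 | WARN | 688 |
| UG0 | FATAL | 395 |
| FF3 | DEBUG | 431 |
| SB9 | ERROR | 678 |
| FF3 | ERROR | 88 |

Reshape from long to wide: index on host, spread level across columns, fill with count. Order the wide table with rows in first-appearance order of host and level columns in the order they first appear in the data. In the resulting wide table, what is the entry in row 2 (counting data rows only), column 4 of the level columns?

688

With rows in first-appearance order of host, row 2 is host=FF3. level columns in first-appearance order: ERROR, FATAL, DEBUG, WARN; column 4 is WARN.
Long rows with host=FF3, level=WARN: count = 688.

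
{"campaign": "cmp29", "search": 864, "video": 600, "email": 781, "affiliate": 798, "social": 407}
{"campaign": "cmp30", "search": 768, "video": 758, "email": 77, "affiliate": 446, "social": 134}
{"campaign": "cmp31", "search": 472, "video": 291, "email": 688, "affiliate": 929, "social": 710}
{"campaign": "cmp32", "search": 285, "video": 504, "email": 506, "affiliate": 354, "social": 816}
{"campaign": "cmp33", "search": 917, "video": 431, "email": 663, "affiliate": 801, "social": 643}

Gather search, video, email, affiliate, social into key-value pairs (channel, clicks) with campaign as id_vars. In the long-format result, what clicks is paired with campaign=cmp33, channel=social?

Unpivoting turns each (campaign, wide-column) pair into one long row.
The wide cell at row cmp33, column social holds 643, so the long row (cmp33, social) has clicks=643.

643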